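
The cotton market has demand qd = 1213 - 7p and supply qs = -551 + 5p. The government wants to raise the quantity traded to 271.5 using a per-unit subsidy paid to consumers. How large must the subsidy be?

At q = 271.5, invert demand for the buyer price: pb = (1213 − 271.5)/7 = 134.5; invert supply for the seller price: ps = (271.5 − (-551))/5 = 164.5.
The subsidy must fill the gap: s = ps − pb = 164.5 − 134.5 = 30.

Required subsidy s = 30 per unit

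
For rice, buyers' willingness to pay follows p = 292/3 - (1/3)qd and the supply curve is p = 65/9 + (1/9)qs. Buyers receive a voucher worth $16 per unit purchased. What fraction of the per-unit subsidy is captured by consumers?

Consumer share = 0.75

Pre-subsidy: 292/3 - (1/3)q = 65/9 + (1/9)q gives q* = 202.75 and p* = 29.75.
With the rebate, buyers effectively pay pb = ps − 16, where ps is the price sellers receive.
On the curves, pb = 292/3 - (1/3)q and ps = 65/9 + (1/9)q; the wedge ps − pb = 16 gives 65/9 + (1/9)q − (292/3 - (1/3)q) = 16, so q' = 238.75.
Then pb = 292/3 − (1/3)·238.75 = 17.75 and ps = 65/9 + (1/9)·238.75 = 33.75.
Buyers' price falls by p* − pb = 29.75 − 17.75 = 12; sellers' price rises by ps − p* = 33.75 − 29.75 = 4.
So consumers capture 12/16 = 0.75 of each unit of subsidy.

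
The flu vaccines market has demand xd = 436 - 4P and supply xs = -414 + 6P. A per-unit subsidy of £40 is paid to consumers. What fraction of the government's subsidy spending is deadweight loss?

Pre-subsidy: 436 - 4P = -414 + 6P gives P* = 85, x* = 96.
With the rebate, buyers effectively pay Pb = Ps − 40, where Ps is the price sellers receive.
Demand in terms of Ps becomes xd = 436 − 4(Ps − 40) = 596 - 4Ps. Setting this equal to supply: 596 - 4Ps = -414 + 6Ps, so Ps = 101.
Buyers pay Pb = 101 − 40 = 61; x' = -414 + 6·101 = 192.
ΔCS = ½(96 + 192)(85 − 61) = 3456; ΔPS = ½(96 + 192)(101 − 85) = 2304.
Government spending = 40 × 192 = 7680.
DWL = ½ × 40 × (192 − 96) = 1920; fraction = 1920 / 7680 = 0.25.

DWL / government spending = 0.25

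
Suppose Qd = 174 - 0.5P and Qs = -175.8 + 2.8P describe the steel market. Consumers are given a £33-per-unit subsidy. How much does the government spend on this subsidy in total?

Government cost = £4455

Pre-subsidy: 174 - 0.5P = -175.8 + 2.8P gives P* = 106, Q* = 121.
With the rebate, buyers effectively pay Pb = Ps − 33, where Ps is the price sellers receive.
Demand in terms of Ps becomes Qd = 174 − 0.5(Ps − 33) = 190.5 - 0.5Ps. Setting this equal to supply: 190.5 - 0.5Ps = -175.8 + 2.8Ps, so Ps = 111.
Buyers pay Pb = 111 − 33 = 78; Q' = -175.8 + 2.8·111 = 135.
Government outlay = subsidy × quantity = 33 × 135 = 4455.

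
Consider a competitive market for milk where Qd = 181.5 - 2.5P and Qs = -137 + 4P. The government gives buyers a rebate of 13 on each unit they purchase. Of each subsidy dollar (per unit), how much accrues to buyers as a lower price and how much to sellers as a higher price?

Pre-subsidy: 181.5 - 2.5P = -137 + 4P gives P* = 49, Q* = 59.
With the rebate, buyers effectively pay Pb = Ps − 13, where Ps is the price sellers receive.
Demand in terms of Ps becomes Qd = 181.5 − 2.5(Ps − 13) = 214 - 2.5Ps. Setting this equal to supply: 214 - 2.5Ps = -137 + 4Ps, so Ps = 54.
Buyers pay Pb = 54 − 13 = 41; Q' = -137 + 4·54 = 79.
Buyers' price falls by P* − Pb = 49 − 41 = 8; sellers' price rises by Ps − P* = 54 − 49 = 5.

Buyers gain 8 per unit; sellers gain 5 per unit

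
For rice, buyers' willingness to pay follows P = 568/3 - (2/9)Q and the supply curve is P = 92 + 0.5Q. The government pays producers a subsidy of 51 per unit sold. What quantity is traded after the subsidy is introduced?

Q' = 2670/13

Pre-subsidy: 568/3 - (2/9)Q = 92 + 0.5Q gives Q* = 1752/13 and P* = 2072/13.
With the subsidy, sellers receive Ps = Pb + 51 for each unit, where Pb is the price buyers pay.
On the curves, Pb = 568/3 - (2/9)Q and Ps = 92 + 0.5Q; the wedge Ps − Pb = 51 gives 92 + 0.5Q − (568/3 - (2/9)Q) = 51, so Q' = 2670/13.
Then Pb = 568/3 − (2/9)·(2670/13) = 1868/13 and Ps = 92 + 0.5·(2670/13) = 2531/13.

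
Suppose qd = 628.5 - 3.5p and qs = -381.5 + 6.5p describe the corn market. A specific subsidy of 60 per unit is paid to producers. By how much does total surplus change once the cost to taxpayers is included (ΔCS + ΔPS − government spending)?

Pre-subsidy: 628.5 - 3.5p = -381.5 + 6.5p gives p* = 101, q* = 275.
With the subsidy, sellers receive ps = pb + 60 for each unit, where pb is the price buyers pay.
Supply in terms of pb becomes qs = -381.5 + 6.5(pb + 60) = 8.5 + 6.5pb. Setting this equal to demand: 628.5 - 3.5pb = 8.5 + 6.5pb, so pb = 62.
Sellers receive ps = 62 + 60 = 122; q' = 628.5 − 3.5·62 = 411.5.
ΔCS = ½(275 + 411.5)(101 − 62) = 13386.75; ΔPS = ½(275 + 411.5)(122 − 101) = 7208.25.
Government spending = 60 × 411.5 = 24690.
Net change = 13386.75 + 7208.25 − 24690 = -4095. The loss equals the DWL triangle ½·60·136.5.

Net change in total surplus = -4095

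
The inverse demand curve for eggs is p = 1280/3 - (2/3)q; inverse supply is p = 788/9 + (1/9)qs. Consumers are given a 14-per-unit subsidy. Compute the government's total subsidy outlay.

Government cost = 6356

Pre-subsidy: 1280/3 - (2/3)q = 788/9 + (1/9)q gives q* = 436 and p* = 136.
With the rebate, buyers effectively pay pb = ps − 14, where ps is the price sellers receive.
On the curves, pb = 1280/3 - (2/3)q and ps = 788/9 + (1/9)q; the wedge ps − pb = 14 gives 788/9 + (1/9)q − (1280/3 - (2/3)q) = 14, so q' = 454.
Then pb = 1280/3 − (2/3)·454 = 124 and ps = 788/9 + (1/9)·454 = 138.
Government outlay = subsidy × quantity = 14 × 454 = 6356.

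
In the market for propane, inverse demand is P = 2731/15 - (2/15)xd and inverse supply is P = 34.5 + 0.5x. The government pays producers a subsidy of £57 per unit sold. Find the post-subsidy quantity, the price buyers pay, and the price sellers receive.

x' = 323; buyers pay £139; sellers receive £196

Pre-subsidy: 2731/15 - (2/15)x = 34.5 + 0.5x gives x* = 233 and P* = 151.
With the subsidy, sellers receive Ps = Pb + 57 for each unit, where Pb is the price buyers pay.
On the curves, Pb = 2731/15 - (2/15)x and Ps = 34.5 + 0.5x; the wedge Ps − Pb = 57 gives 34.5 + 0.5x − (2731/15 - (2/15)x) = 57, so x' = 323.
Then Pb = 2731/15 − (2/15)·323 = 139 and Ps = 34.5 + 0.5·323 = 196.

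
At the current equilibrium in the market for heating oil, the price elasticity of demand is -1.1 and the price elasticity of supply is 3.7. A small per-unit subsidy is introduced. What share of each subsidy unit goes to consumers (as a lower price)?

For a small subsidy around the equilibrium, the benefit split depends on the relative slopes, which at a point are proportional to the elasticities.
Buyer share = εs/(εs + |εd|) = 3.7/(3.7 + 1.1) = 37/48; seller share = |εd|/(εs + |εd|) = 11/48.

Consumer share = 37/48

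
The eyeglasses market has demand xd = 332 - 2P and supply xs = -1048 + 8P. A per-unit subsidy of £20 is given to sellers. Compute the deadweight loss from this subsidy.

Deadweight loss = £320

Pre-subsidy: 332 - 2P = -1048 + 8P gives P* = 138, x* = 56.
With the subsidy, sellers receive Ps = Pb + 20 for each unit, where Pb is the price buyers pay.
Supply in terms of Pb becomes xs = -1048 + 8(Pb + 20) = -888 + 8Pb. Setting this equal to demand: 332 - 2Pb = -888 + 8Pb, so Pb = 122.
Sellers receive Ps = 122 + 20 = 142; x' = 332 − 2·122 = 88.
The subsidy expands output by 88 − 56 = 32 past the efficient level; on those units the gap between marginal cost and willingness to pay runs from 0 up to 20.
DWL = ½ × 20 × 32 = 320.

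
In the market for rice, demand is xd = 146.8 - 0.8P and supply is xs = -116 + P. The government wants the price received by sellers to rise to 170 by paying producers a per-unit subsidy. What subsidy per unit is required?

Required subsidy s = 54 per unit

At a seller price of 170, quantity supplied is -116 + 1·170 = 54.
Buyers absorb 54 only when they pay Pb with 146.8 − 0.8·Pb = 54, i.e. Pb = 116.
s = Ps − Pb = 170 − 116 = 54.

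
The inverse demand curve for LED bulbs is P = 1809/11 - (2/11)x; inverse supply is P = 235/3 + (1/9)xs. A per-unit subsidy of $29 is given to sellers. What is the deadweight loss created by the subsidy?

Pre-subsidy: 1809/11 - (2/11)x = 235/3 + (1/9)x gives x* = 294 and P* = 111.
With the subsidy, sellers receive Ps = Pb + 29 for each unit, where Pb is the price buyers pay.
On the curves, Pb = 1809/11 - (2/11)x and Ps = 235/3 + (1/9)x; the wedge Ps − Pb = 29 gives 235/3 + (1/9)x − (1809/11 - (2/11)x) = 29, so x' = 393.
Then Pb = 1809/11 − (2/11)·393 = 93 and Ps = 235/3 + (1/9)·393 = 122.
The subsidy expands output by 393 − 294 = 99 past the efficient level; on those units the gap between marginal cost and willingness to pay runs from 0 up to 29.
DWL = ½ × 29 × 99 = 1435.5.

Deadweight loss = $1435.5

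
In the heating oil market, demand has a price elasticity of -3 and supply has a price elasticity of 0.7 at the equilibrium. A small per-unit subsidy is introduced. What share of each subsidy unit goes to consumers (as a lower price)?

For a small subsidy around the equilibrium, the benefit split depends on the relative slopes, which at a point are proportional to the elasticities.
Buyer share = εs/(εs + |εd|) = 0.7/(0.7 + 3) = 7/37; seller share = |εd|/(εs + |εd|) = 30/37.

Consumer share = 7/37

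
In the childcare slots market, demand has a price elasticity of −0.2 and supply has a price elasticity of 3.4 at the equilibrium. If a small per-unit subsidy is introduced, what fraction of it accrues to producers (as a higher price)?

Producer share = 1/18

For a small subsidy around the equilibrium, the benefit split depends on the relative slopes, which at a point are proportional to the elasticities.
Buyer share = εs/(εs + |εd|) = 3.4/(3.4 + 0.2) = 17/18; seller share = |εd|/(εs + |εd|) = 1/18.
So producers capture 1/18 of the subsidy.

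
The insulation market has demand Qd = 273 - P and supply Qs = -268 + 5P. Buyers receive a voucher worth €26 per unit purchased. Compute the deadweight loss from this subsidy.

Pre-subsidy: 273 - P = -268 + 5P gives P* = 541/6, Q* = 1097/6.
With the rebate, buyers effectively pay Pb = Ps − 26, where Ps is the price sellers receive.
Demand in terms of Ps becomes Qd = 273 − 1(Ps − 26) = 299 - Ps. Setting this equal to supply: 299 - Ps = -268 + 5Ps, so Ps = 94.5.
Buyers pay Pb = 94.5 − 26 = 68.5; Q' = -268 + 5·94.5 = 204.5.
The subsidy expands output by 204.5 − 1097/6 = 65/3 past the efficient level; on those units the gap between marginal cost and willingness to pay runs from 0 up to 26.
DWL = ½ × 26 × 65/3 = 845/3.

Deadweight loss = 845/3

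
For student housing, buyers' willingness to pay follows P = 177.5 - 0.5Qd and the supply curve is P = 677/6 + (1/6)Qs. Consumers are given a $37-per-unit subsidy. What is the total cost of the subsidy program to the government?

Government cost = $5642.5

Pre-subsidy: 177.5 - 0.5Q = 677/6 + (1/6)Q gives Q* = 97 and P* = 129.
With the rebate, buyers effectively pay Pb = Ps − 37, where Ps is the price sellers receive.
On the curves, Pb = 177.5 - 0.5Q and Ps = 677/6 + (1/6)Q; the wedge Ps − Pb = 37 gives 677/6 + (1/6)Q − (177.5 - 0.5Q) = 37, so Q' = 152.5.
Then Pb = 177.5 − 0.5·152.5 = 101.25 and Ps = 677/6 + (1/6)·152.5 = 138.25.
Government outlay = subsidy × quantity = 37 × 152.5 = 5642.5.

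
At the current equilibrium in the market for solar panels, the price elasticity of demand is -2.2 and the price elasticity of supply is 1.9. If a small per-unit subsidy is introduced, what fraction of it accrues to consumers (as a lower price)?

Consumer share = 19/41

For a small subsidy around the equilibrium, the benefit split depends on the relative slopes, which at a point are proportional to the elasticities.
Buyer share = εs/(εs + |εd|) = 1.9/(1.9 + 2.2) = 19/41; seller share = |εd|/(εs + |εd|) = 22/41.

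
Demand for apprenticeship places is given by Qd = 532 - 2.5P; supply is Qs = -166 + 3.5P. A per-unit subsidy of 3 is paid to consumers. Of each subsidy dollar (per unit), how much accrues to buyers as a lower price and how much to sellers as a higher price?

Pre-subsidy: 532 - 2.5P = -166 + 3.5P gives P* = 349/3, Q* = 1447/6.
With the rebate, buyers effectively pay Pb = Ps − 3, where Ps is the price sellers receive.
Demand in terms of Ps becomes Qd = 532 − 2.5(Ps − 3) = 539.5 - 2.5Ps. Setting this equal to supply: 539.5 - 2.5Ps = -166 + 3.5Ps, so Ps = 1411/12.
Buyers pay Pb = 1411/12 − 3 = 1375/12; Q' = -166 + 3.5·(1411/12) = 5893/24.
Buyers' price falls by P* − Pb = 349/3 − 1375/12 = 1.75; sellers' price rises by Ps − P* = 1411/12 − 349/3 = 1.25.

Buyers gain 1.75 per unit; sellers gain 1.25 per unit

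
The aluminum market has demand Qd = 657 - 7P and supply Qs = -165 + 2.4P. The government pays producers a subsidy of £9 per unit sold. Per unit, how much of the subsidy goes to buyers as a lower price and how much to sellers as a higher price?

Buyers gain 108/47 per unit; sellers gain 315/47 per unit

Pre-subsidy: 657 - 7P = -165 + 2.4P gives P* = 4110/47, Q* = 2109/47.
With the subsidy, sellers receive Ps = Pb + 9 for each unit, where Pb is the price buyers pay.
Supply in terms of Pb becomes Qs = -165 + 2.4(Pb + 9) = -143.4 + 2.4Pb. Setting this equal to demand: 657 - 7Pb = -143.4 + 2.4Pb, so Pb = 4002/47.
Sellers receive Ps = 4002/47 + 9 = 4425/47; Q' = 657 − 7·(4002/47) = 2865/47.
Buyers' price falls by P* − Pb = 4110/47 − 4002/47 = 108/47; sellers' price rises by Ps − P* = 4425/47 − 4110/47 = 315/47.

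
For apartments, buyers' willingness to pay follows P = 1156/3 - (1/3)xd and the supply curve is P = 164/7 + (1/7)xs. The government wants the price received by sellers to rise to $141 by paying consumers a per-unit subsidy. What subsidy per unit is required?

At a seller price of 141, quantity supplied is -164 + 7·141 = 823.
Buyers absorb 823 only when they pay Pb = 1156/3 − (1/3)·823 = 111.
s = Ps − Pb = 141 − 111 = 30.

Required subsidy s = $30 per unit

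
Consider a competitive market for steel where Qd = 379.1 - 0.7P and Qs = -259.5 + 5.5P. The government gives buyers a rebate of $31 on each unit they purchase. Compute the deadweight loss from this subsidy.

Deadweight loss = $298.375

Pre-subsidy: 379.1 - 0.7P = -259.5 + 5.5P gives P* = 103, Q* = 307.
With the rebate, buyers effectively pay Pb = Ps − 31, where Ps is the price sellers receive.
Demand in terms of Ps becomes Qd = 379.1 − 0.7(Ps − 31) = 400.8 - 0.7Ps. Setting this equal to supply: 400.8 - 0.7Ps = -259.5 + 5.5Ps, so Ps = 106.5.
Buyers pay Pb = 106.5 − 31 = 75.5; Q' = -259.5 + 5.5·106.5 = 326.25.
The subsidy expands output by 326.25 − 307 = 19.25 past the efficient level; on those units the gap between marginal cost and willingness to pay runs from 0 up to 31.
DWL = ½ × 31 × 19.25 = 298.375.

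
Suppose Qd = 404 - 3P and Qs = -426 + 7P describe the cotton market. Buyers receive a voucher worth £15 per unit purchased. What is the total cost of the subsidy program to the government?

Government cost = £2797.5

Pre-subsidy: 404 - 3P = -426 + 7P gives P* = 83, Q* = 155.
With the rebate, buyers effectively pay Pb = Ps − 15, where Ps is the price sellers receive.
Demand in terms of Ps becomes Qd = 404 − 3(Ps − 15) = 449 - 3Ps. Setting this equal to supply: 449 - 3Ps = -426 + 7Ps, so Ps = 87.5.
Buyers pay Pb = 87.5 − 15 = 72.5; Q' = -426 + 7·87.5 = 186.5.
Government outlay = subsidy × quantity = 15 × 186.5 = 2797.5.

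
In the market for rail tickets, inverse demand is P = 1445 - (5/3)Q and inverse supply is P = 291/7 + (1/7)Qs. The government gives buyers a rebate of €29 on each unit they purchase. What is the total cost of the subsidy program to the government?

Government cost = 872349/38

Pre-subsidy: 1445 - (5/3)Q = 291/7 + (1/7)Q gives Q* = 14736/19 and P* = 2895/19.
With the rebate, buyers effectively pay Pb = Ps − 29, where Ps is the price sellers receive.
On the curves, Pb = 1445 - (5/3)Q and Ps = 291/7 + (1/7)Q; the wedge Ps − Pb = 29 gives 291/7 + (1/7)Q − (1445 - (5/3)Q) = 29, so Q' = 30081/38.
Then Pb = 1445 − (5/3)·(30081/38) = 4775/38 and Ps = 291/7 + (1/7)·(30081/38) = 5877/38.
Government outlay = subsidy × quantity = 29 × 30081/38 = 872349/38.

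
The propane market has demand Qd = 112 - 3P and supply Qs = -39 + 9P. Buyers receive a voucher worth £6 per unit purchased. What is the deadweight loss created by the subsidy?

Pre-subsidy: 112 - 3P = -39 + 9P gives P* = 151/12, Q* = 74.25.
With the rebate, buyers effectively pay Pb = Ps − 6, where Ps is the price sellers receive.
Demand in terms of Ps becomes Qd = 112 − 3(Ps − 6) = 130 - 3Ps. Setting this equal to supply: 130 - 3Ps = -39 + 9Ps, so Ps = 169/12.
Buyers pay Pb = 169/12 − 6 = 97/12; Q' = -39 + 9·(169/12) = 87.75.
The subsidy expands output by 87.75 − 74.25 = 13.5 past the efficient level; on those units the gap between marginal cost and willingness to pay runs from 0 up to 6.
DWL = ½ × 6 × 13.5 = 40.5.

Deadweight loss = £40.5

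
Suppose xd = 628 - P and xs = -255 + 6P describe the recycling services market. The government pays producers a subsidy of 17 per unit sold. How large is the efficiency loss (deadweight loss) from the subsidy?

Deadweight loss = 867/7

Pre-subsidy: 628 - P = -255 + 6P gives P* = 883/7, x* = 3513/7.
With the subsidy, sellers receive Ps = Pb + 17 for each unit, where Pb is the price buyers pay.
Supply in terms of Pb becomes xs = -255 + 6(Pb + 17) = -153 + 6Pb. Setting this equal to demand: 628 - Pb = -153 + 6Pb, so Pb = 781/7.
Sellers receive Ps = 781/7 + 17 = 900/7; x' = 628 − 1·(781/7) = 3615/7.
The subsidy expands output by 3615/7 − 3513/7 = 102/7 past the efficient level; on those units the gap between marginal cost and willingness to pay runs from 0 up to 17.
DWL = ½ × 17 × 102/7 = 867/7.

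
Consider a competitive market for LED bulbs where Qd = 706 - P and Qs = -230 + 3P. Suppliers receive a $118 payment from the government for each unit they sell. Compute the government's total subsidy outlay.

Government cost = $66139

Pre-subsidy: 706 - P = -230 + 3P gives P* = 234, Q* = 472.
With the subsidy, sellers receive Ps = Pb + 118 for each unit, where Pb is the price buyers pay.
Supply in terms of Pb becomes Qs = -230 + 3(Pb + 118) = 124 + 3Pb. Setting this equal to demand: 706 - Pb = 124 + 3Pb, so Pb = 145.5.
Sellers receive Ps = 145.5 + 118 = 263.5; Q' = 706 − 1·145.5 = 560.5.
Government outlay = subsidy × quantity = 118 × 560.5 = 66139.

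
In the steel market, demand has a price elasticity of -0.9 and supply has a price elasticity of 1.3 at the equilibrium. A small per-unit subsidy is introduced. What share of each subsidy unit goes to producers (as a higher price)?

Producer share = 9/22

For a small subsidy around the equilibrium, the benefit split depends on the relative slopes, which at a point are proportional to the elasticities.
Buyer share = εs/(εs + |εd|) = 1.3/(1.3 + 0.9) = 13/22; seller share = |εd|/(εs + |εd|) = 9/22.
So producers capture 9/22 of the subsidy.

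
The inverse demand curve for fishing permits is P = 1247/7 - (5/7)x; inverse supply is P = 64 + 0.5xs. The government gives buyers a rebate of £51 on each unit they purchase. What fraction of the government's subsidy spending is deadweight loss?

DWL / government spending = 21/136

Pre-subsidy: 1247/7 - (5/7)x = 64 + 0.5x gives x* = 94 and P* = 111.
With the rebate, buyers effectively pay Pb = Ps − 51, where Ps is the price sellers receive.
On the curves, Pb = 1247/7 - (5/7)x and Ps = 64 + 0.5x; the wedge Ps − Pb = 51 gives 64 + 0.5x − (1247/7 - (5/7)x) = 51, so x' = 136.
Then Pb = 1247/7 − (5/7)·136 = 81 and Ps = 64 + 0.5·136 = 132.
ΔCS = ½(94 + 136)(111 − 81) = 3450; ΔPS = ½(94 + 136)(132 − 111) = 2415.
Government spending = 51 × 136 = 6936.
DWL = ½ × 51 × (136 − 94) = 1071; fraction = 1071 / 6936 = 21/136.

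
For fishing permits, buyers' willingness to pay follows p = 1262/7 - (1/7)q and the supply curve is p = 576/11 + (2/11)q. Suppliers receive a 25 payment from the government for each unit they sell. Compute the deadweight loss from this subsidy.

Deadweight loss = 962.5

Pre-subsidy: 1262/7 - (1/7)q = 576/11 + (2/11)q gives q* = 394 and p* = 124.
With the subsidy, sellers receive ps = pb + 25 for each unit, where pb is the price buyers pay.
On the curves, pb = 1262/7 - (1/7)q and ps = 576/11 + (2/11)q; the wedge ps − pb = 25 gives 576/11 + (2/11)q − (1262/7 - (1/7)q) = 25, so q' = 471.
Then pb = 1262/7 − (1/7)·471 = 113 and ps = 576/11 + (2/11)·471 = 138.
The subsidy expands output by 471 − 394 = 77 past the efficient level; on those units the gap between marginal cost and willingness to pay runs from 0 up to 25.
DWL = ½ × 25 × 77 = 962.5.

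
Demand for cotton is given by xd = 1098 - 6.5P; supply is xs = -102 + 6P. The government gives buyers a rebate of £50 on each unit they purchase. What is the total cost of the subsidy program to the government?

Government cost = £31500

Pre-subsidy: 1098 - 6.5P = -102 + 6P gives P* = 96, x* = 474.
With the rebate, buyers effectively pay Pb = Ps − 50, where Ps is the price sellers receive.
Demand in terms of Ps becomes xd = 1098 − 6.5(Ps − 50) = 1423 - 6.5Ps. Setting this equal to supply: 1423 - 6.5Ps = -102 + 6Ps, so Ps = 122.
Buyers pay Pb = 122 − 50 = 72; x' = -102 + 6·122 = 630.
Government outlay = subsidy × quantity = 50 × 630 = 31500.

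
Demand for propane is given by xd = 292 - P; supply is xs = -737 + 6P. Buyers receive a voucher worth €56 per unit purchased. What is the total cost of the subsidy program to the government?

Government cost = €10808

Pre-subsidy: 292 - P = -737 + 6P gives P* = 147, x* = 145.
With the rebate, buyers effectively pay Pb = Ps − 56, where Ps is the price sellers receive.
Demand in terms of Ps becomes xd = 292 − 1(Ps − 56) = 348 - Ps. Setting this equal to supply: 348 - Ps = -737 + 6Ps, so Ps = 155.
Buyers pay Pb = 155 − 56 = 99; x' = -737 + 6·155 = 193.
Government outlay = subsidy × quantity = 56 × 193 = 10808.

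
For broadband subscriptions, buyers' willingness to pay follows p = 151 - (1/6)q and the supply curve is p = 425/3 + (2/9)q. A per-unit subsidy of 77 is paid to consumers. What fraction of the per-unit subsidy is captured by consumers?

Pre-subsidy: 151 - (1/6)q = 425/3 + (2/9)q gives q* = 24 and p* = 147.
With the rebate, buyers effectively pay pb = ps − 77, where ps is the price sellers receive.
On the curves, pb = 151 - (1/6)q and ps = 425/3 + (2/9)q; the wedge ps − pb = 77 gives 425/3 + (2/9)q − (151 - (1/6)q) = 77, so q' = 222.
Then pb = 151 − (1/6)·222 = 114 and ps = 425/3 + (2/9)·222 = 191.
Buyers' price falls by p* − pb = 147 − 114 = 33; sellers' price rises by ps − p* = 191 − 147 = 44.
So consumers capture 33/77 = 3/7 of each unit of subsidy.

Consumer share = 3/7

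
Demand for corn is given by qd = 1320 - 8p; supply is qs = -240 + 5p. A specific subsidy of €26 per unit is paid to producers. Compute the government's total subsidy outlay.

Government cost = €11440

Pre-subsidy: 1320 - 8p = -240 + 5p gives p* = 120, q* = 360.
With the subsidy, sellers receive ps = pb + 26 for each unit, where pb is the price buyers pay.
Supply in terms of pb becomes qs = -240 + 5(pb + 26) = -110 + 5pb. Setting this equal to demand: 1320 - 8pb = -110 + 5pb, so pb = 110.
Sellers receive ps = 110 + 26 = 136; q' = 1320 − 8·110 = 440.
Government outlay = subsidy × quantity = 26 × 440 = 11440.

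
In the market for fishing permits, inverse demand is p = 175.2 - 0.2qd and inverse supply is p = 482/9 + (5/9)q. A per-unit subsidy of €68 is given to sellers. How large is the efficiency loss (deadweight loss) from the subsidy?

Pre-subsidy: 175.2 - 0.2q = 482/9 + (5/9)q gives q* = 161 and p* = 143.
With the subsidy, sellers receive ps = pb + 68 for each unit, where pb is the price buyers pay.
On the curves, pb = 175.2 - 0.2q and ps = 482/9 + (5/9)q; the wedge ps − pb = 68 gives 482/9 + (5/9)q − (175.2 - 0.2q) = 68, so q' = 251.
Then pb = 175.2 − 0.2·251 = 125 and ps = 482/9 + (5/9)·251 = 193.
The subsidy expands output by 251 − 161 = 90 past the efficient level; on those units the gap between marginal cost and willingness to pay runs from 0 up to 68.
DWL = ½ × 68 × 90 = 3060.

Deadweight loss = €3060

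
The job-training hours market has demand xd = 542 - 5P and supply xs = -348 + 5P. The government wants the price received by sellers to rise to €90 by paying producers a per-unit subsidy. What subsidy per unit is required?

Required subsidy s = €2 per unit

At a seller price of 90, quantity supplied is -348 + 5·90 = 102.
Buyers absorb 102 only when they pay Pb with 542 − 5·Pb = 102, i.e. Pb = 88.
s = Ps − Pb = 90 − 88 = 2.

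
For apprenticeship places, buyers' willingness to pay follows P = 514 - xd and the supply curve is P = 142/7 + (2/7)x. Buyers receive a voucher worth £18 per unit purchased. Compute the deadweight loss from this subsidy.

Deadweight loss = £126

Pre-subsidy: 514 - x = 142/7 + (2/7)x gives x* = 384 and P* = 130.
With the rebate, buyers effectively pay Pb = Ps − 18, where Ps is the price sellers receive.
On the curves, Pb = 514 - x and Ps = 142/7 + (2/7)x; the wedge Ps − Pb = 18 gives 142/7 + (2/7)x − (514 - x) = 18, so x' = 398.
Then Pb = 514 − 1·398 = 116 and Ps = 142/7 + (2/7)·398 = 134.
The subsidy expands output by 398 − 384 = 14 past the efficient level; on those units the gap between marginal cost and willingness to pay runs from 0 up to 18.
DWL = ½ × 18 × 14 = 126.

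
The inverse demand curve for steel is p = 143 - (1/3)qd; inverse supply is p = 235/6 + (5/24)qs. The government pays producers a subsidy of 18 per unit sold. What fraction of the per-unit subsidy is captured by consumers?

Consumer share = 8/13

Pre-subsidy: 143 - (1/3)q = 235/6 + (5/24)q gives q* = 2492/13 and p* = 3085/39.
With the subsidy, sellers receive ps = pb + 18 for each unit, where pb is the price buyers pay.
On the curves, pb = 143 - (1/3)q and ps = 235/6 + (5/24)q; the wedge ps − pb = 18 gives 235/6 + (5/24)q − (143 - (1/3)q) = 18, so q' = 2924/13.
Then pb = 143 − (1/3)·(2924/13) = 2653/39 and ps = 235/6 + (5/24)·(2924/13) = 3355/39.
Buyers' price falls by p* − pb = 3085/39 − 2653/39 = 144/13; sellers' price rises by ps − p* = 3355/39 − 3085/39 = 90/13.
So consumers capture (144/13)/18 = 8/13 of each unit of subsidy.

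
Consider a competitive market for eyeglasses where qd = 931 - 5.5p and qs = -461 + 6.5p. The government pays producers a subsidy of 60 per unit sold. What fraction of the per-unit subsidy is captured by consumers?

Consumer share = 13/24

Pre-subsidy: 931 - 5.5p = -461 + 6.5p gives p* = 116, q* = 293.
With the subsidy, sellers receive ps = pb + 60 for each unit, where pb is the price buyers pay.
Supply in terms of pb becomes qs = -461 + 6.5(pb + 60) = -71 + 6.5pb. Setting this equal to demand: 931 - 5.5pb = -71 + 6.5pb, so pb = 83.5.
Sellers receive ps = 83.5 + 60 = 143.5; q' = 931 − 5.5·83.5 = 471.75.
Buyers' price falls by p* − pb = 116 − 83.5 = 32.5; sellers' price rises by ps − p* = 143.5 − 116 = 27.5.
So consumers capture 32.5/60 = 13/24 of each unit of subsidy.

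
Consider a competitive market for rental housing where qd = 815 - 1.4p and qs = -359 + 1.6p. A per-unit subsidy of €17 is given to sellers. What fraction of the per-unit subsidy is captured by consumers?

Pre-subsidy: 815 - 1.4p = -359 + 1.6p gives p* = 1174/3, q* = 4007/15.
With the subsidy, sellers receive ps = pb + 17 for each unit, where pb is the price buyers pay.
Supply in terms of pb becomes qs = -359 + 1.6(pb + 17) = -331.8 + 1.6pb. Setting this equal to demand: 815 - 1.4pb = -331.8 + 1.6pb, so pb = 5734/15.
Sellers receive ps = 5734/15 + 17 = 5989/15; q' = 815 − 1.4·(5734/15) = 20987/75.
Buyers' price falls by p* − pb = 1174/3 − 5734/15 = 136/15; sellers' price rises by ps − p* = 5989/15 − 1174/3 = 119/15.
So consumers capture (136/15)/17 = 8/15 of each unit of subsidy.

Consumer share = 8/15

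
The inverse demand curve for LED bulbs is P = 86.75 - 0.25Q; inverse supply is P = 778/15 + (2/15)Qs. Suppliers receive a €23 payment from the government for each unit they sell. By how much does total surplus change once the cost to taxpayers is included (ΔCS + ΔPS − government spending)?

Net change in total surplus = -€690

Pre-subsidy: 86.75 - 0.25Q = 778/15 + (2/15)Q gives Q* = 91 and P* = 64.
With the subsidy, sellers receive Ps = Pb + 23 for each unit, where Pb is the price buyers pay.
On the curves, Pb = 86.75 - 0.25Q and Ps = 778/15 + (2/15)Q; the wedge Ps − Pb = 23 gives 778/15 + (2/15)Q − (86.75 - 0.25Q) = 23, so Q' = 151.
Then Pb = 86.75 − 0.25·151 = 49 and Ps = 778/15 + (2/15)·151 = 72.
ΔCS = ½(91 + 151)(64 − 49) = 1815; ΔPS = ½(91 + 151)(72 − 64) = 968.
Government spending = 23 × 151 = 3473.
Net change = 1815 + 968 − 3473 = -690. The loss equals the DWL triangle ½·23·60.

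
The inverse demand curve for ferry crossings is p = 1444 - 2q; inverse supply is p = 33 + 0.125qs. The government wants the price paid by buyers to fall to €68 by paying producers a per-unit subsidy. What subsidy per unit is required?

Required subsidy s = €51 per unit

At a buyer price of 68, quantity demanded is 722 − 0.5·68 = 688.
Sellers supply 688 only when they receive ps = 33 + 0.125·688 = 119.
s = ps − pb = 119 − 68 = 51.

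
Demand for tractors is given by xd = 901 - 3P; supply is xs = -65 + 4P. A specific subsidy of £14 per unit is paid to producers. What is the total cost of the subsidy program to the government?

Government cost = £7154

Pre-subsidy: 901 - 3P = -65 + 4P gives P* = 138, x* = 487.
With the subsidy, sellers receive Ps = Pb + 14 for each unit, where Pb is the price buyers pay.
Supply in terms of Pb becomes xs = -65 + 4(Pb + 14) = -9 + 4Pb. Setting this equal to demand: 901 - 3Pb = -9 + 4Pb, so Pb = 130.
Sellers receive Ps = 130 + 14 = 144; x' = 901 − 3·130 = 511.
Government outlay = subsidy × quantity = 14 × 511 = 7154.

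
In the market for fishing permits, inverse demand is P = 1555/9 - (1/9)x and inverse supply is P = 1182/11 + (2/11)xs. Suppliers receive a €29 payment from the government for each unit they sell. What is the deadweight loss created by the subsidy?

Pre-subsidy: 1555/9 - (1/9)x = 1182/11 + (2/11)x gives x* = 223 and P* = 148.
With the subsidy, sellers receive Ps = Pb + 29 for each unit, where Pb is the price buyers pay.
On the curves, Pb = 1555/9 - (1/9)x and Ps = 1182/11 + (2/11)x; the wedge Ps − Pb = 29 gives 1182/11 + (2/11)x − (1555/9 - (1/9)x) = 29, so x' = 322.
Then Pb = 1555/9 − (1/9)·322 = 137 and Ps = 1182/11 + (2/11)·322 = 166.
The subsidy expands output by 322 − 223 = 99 past the efficient level; on those units the gap between marginal cost and willingness to pay runs from 0 up to 29.
DWL = ½ × 29 × 99 = 1435.5.

Deadweight loss = €1435.5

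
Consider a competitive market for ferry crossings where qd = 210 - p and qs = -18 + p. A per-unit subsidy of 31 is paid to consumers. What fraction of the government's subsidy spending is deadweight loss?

DWL / government spending = 31/446

Pre-subsidy: 210 - p = -18 + p gives p* = 114, q* = 96.
With the rebate, buyers effectively pay pb = ps − 31, where ps is the price sellers receive.
Demand in terms of ps becomes qd = 210 − 1(ps − 31) = 241 - ps. Setting this equal to supply: 241 - ps = -18 + ps, so ps = 129.5.
Buyers pay pb = 129.5 − 31 = 98.5; q' = -18 + 1·129.5 = 111.5.
ΔCS = ½(96 + 111.5)(114 − 98.5) = 1608.125; ΔPS = ½(96 + 111.5)(129.5 − 114) = 1608.125.
Government spending = 31 × 111.5 = 3456.5.
DWL = ½ × 31 × (111.5 − 96) = 240.25; fraction = 240.25 / 3456.5 = 31/446.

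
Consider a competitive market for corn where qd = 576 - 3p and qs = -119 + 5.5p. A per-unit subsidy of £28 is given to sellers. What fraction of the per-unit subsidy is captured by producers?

Producer share = 6/17

Pre-subsidy: 576 - 3p = -119 + 5.5p gives p* = 1390/17, q* = 5622/17.
With the subsidy, sellers receive ps = pb + 28 for each unit, where pb is the price buyers pay.
Supply in terms of pb becomes qs = -119 + 5.5(pb + 28) = 35 + 5.5pb. Setting this equal to demand: 576 - 3pb = 35 + 5.5pb, so pb = 1082/17.
Sellers receive ps = 1082/17 + 28 = 1558/17; q' = 576 − 3·(1082/17) = 6546/17.
Buyers' price falls by p* − pb = 1390/17 − 1082/17 = 308/17; sellers' price rises by ps − p* = 1558/17 − 1390/17 = 168/17.
So producers capture (168/17)/28 = 6/17 of each unit of subsidy.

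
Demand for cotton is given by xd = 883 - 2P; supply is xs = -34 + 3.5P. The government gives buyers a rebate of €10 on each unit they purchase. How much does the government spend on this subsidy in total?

Government cost = 61850/11

Pre-subsidy: 883 - 2P = -34 + 3.5P gives P* = 1834/11, x* = 6045/11.
With the rebate, buyers effectively pay Pb = Ps − 10, where Ps is the price sellers receive.
Demand in terms of Ps becomes xd = 883 − 2(Ps − 10) = 903 - 2Ps. Setting this equal to supply: 903 - 2Ps = -34 + 3.5Ps, so Ps = 1874/11.
Buyers pay Pb = 1874/11 − 10 = 1764/11; x' = -34 + 3.5·(1874/11) = 6185/11.
Government outlay = subsidy × quantity = 10 × 6185/11 = 61850/11.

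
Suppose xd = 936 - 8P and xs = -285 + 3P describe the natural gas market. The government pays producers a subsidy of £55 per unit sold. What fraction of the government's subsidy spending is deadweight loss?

DWL / government spending = 5/14

Pre-subsidy: 936 - 8P = -285 + 3P gives P* = 111, x* = 48.
With the subsidy, sellers receive Ps = Pb + 55 for each unit, where Pb is the price buyers pay.
Supply in terms of Pb becomes xs = -285 + 3(Pb + 55) = -120 + 3Pb. Setting this equal to demand: 936 - 8Pb = -120 + 3Pb, so Pb = 96.
Sellers receive Ps = 96 + 55 = 151; x' = 936 − 8·96 = 168.
ΔCS = ½(48 + 168)(111 − 96) = 1620; ΔPS = ½(48 + 168)(151 − 111) = 4320.
Government spending = 55 × 168 = 9240.
DWL = ½ × 55 × (168 − 48) = 3300; fraction = 3300 / 9240 = 5/14.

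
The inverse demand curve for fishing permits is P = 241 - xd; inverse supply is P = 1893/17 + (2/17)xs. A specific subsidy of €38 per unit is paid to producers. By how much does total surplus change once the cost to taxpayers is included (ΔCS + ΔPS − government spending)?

Pre-subsidy: 241 - x = 1893/17 + (2/17)x gives x* = 116 and P* = 125.
With the subsidy, sellers receive Ps = Pb + 38 for each unit, where Pb is the price buyers pay.
On the curves, Pb = 241 - x and Ps = 1893/17 + (2/17)x; the wedge Ps − Pb = 38 gives 1893/17 + (2/17)x − (241 - x) = 38, so x' = 150.
Then Pb = 241 − 1·150 = 91 and Ps = 1893/17 + (2/17)·150 = 129.
ΔCS = ½(116 + 150)(125 − 91) = 4522; ΔPS = ½(116 + 150)(129 − 125) = 532.
Government spending = 38 × 150 = 5700.
Net change = 4522 + 532 − 5700 = -646. The loss equals the DWL triangle ½·38·34.

Net change in total surplus = -€646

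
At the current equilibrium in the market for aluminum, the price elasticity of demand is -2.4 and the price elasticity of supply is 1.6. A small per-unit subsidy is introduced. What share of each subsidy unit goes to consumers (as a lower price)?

For a small subsidy around the equilibrium, the benefit split depends on the relative slopes, which at a point are proportional to the elasticities.
Buyer share = εs/(εs + |εd|) = 1.6/(1.6 + 2.4) = 0.4; seller share = |εd|/(εs + |εd|) = 0.6.

Consumer share = 0.4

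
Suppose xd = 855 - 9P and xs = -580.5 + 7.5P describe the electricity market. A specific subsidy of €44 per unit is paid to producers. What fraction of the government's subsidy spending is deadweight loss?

DWL / government spending = 5/14

Pre-subsidy: 855 - 9P = -580.5 + 7.5P gives P* = 87, x* = 72.
With the subsidy, sellers receive Ps = Pb + 44 for each unit, where Pb is the price buyers pay.
Supply in terms of Pb becomes xs = -580.5 + 7.5(Pb + 44) = -250.5 + 7.5Pb. Setting this equal to demand: 855 - 9Pb = -250.5 + 7.5Pb, so Pb = 67.
Sellers receive Ps = 67 + 44 = 111; x' = 855 − 9·67 = 252.
ΔCS = ½(72 + 252)(87 − 67) = 3240; ΔPS = ½(72 + 252)(111 − 87) = 3888.
Government spending = 44 × 252 = 11088.
DWL = ½ × 44 × (252 − 72) = 3960; fraction = 3960 / 11088 = 5/14.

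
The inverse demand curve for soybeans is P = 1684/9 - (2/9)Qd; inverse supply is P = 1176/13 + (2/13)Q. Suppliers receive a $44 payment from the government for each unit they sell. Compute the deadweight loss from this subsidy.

Pre-subsidy: 1684/9 - (2/9)Q = 1176/13 + (2/13)Q gives Q* = 257 and P* = 130.
With the subsidy, sellers receive Ps = Pb + 44 for each unit, where Pb is the price buyers pay.
On the curves, Pb = 1684/9 - (2/9)Q and Ps = 1176/13 + (2/13)Q; the wedge Ps − Pb = 44 gives 1176/13 + (2/13)Q − (1684/9 - (2/9)Q) = 44, so Q' = 374.
Then Pb = 1684/9 − (2/9)·374 = 104 and Ps = 1176/13 + (2/13)·374 = 148.
The subsidy expands output by 374 − 257 = 117 past the efficient level; on those units the gap between marginal cost and willingness to pay runs from 0 up to 44.
DWL = ½ × 44 × 117 = 2574.

Deadweight loss = $2574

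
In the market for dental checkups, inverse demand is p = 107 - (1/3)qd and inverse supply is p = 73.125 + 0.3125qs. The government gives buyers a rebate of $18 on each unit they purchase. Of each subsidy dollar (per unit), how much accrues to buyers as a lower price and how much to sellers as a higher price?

Buyers gain 288/31 per unit; sellers gain 270/31 per unit

Pre-subsidy: 107 - (1/3)q = 73.125 + 0.3125q gives q* = 1626/31 and p* = 2775/31.
With the rebate, buyers effectively pay pb = ps − 18, where ps is the price sellers receive.
On the curves, pb = 107 - (1/3)q and ps = 73.125 + 0.3125q; the wedge ps − pb = 18 gives 73.125 + 0.3125q − (107 - (1/3)q) = 18, so q' = 2490/31.
Then pb = 107 − (1/3)·(2490/31) = 2487/31 and ps = 73.125 + 0.3125·(2490/31) = 3045/31.
Buyers' price falls by p* − pb = 2775/31 − 2487/31 = 288/31; sellers' price rises by ps − p* = 3045/31 − 2775/31 = 270/31.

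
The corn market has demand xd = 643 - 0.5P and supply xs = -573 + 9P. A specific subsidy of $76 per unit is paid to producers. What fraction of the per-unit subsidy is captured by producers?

Producer share = 1/19

Pre-subsidy: 643 - 0.5P = -573 + 9P gives P* = 128, x* = 579.
With the subsidy, sellers receive Ps = Pb + 76 for each unit, where Pb is the price buyers pay.
Supply in terms of Pb becomes xs = -573 + 9(Pb + 76) = 111 + 9Pb. Setting this equal to demand: 643 - 0.5Pb = 111 + 9Pb, so Pb = 56.
Sellers receive Ps = 56 + 76 = 132; x' = 643 − 0.5·56 = 615.
Buyers' price falls by P* − Pb = 128 − 56 = 72; sellers' price rises by Ps − P* = 132 − 128 = 4.
So producers capture 4/76 = 1/19 of each unit of subsidy.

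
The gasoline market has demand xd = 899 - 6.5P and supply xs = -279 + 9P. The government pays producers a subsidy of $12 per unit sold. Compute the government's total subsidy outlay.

Government cost = 167508/31

Pre-subsidy: 899 - 6.5P = -279 + 9P gives P* = 76, x* = 405.
With the subsidy, sellers receive Ps = Pb + 12 for each unit, where Pb is the price buyers pay.
Supply in terms of Pb becomes xs = -279 + 9(Pb + 12) = -171 + 9Pb. Setting this equal to demand: 899 - 6.5Pb = -171 + 9Pb, so Pb = 2140/31.
Sellers receive Ps = 2140/31 + 12 = 2512/31; x' = 899 − 6.5·(2140/31) = 13959/31.
Government outlay = subsidy × quantity = 12 × 13959/31 = 167508/31.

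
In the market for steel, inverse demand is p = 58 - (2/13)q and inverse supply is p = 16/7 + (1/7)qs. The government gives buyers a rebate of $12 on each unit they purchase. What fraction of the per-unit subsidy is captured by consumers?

Pre-subsidy: 58 - (2/13)q = 16/7 + (1/7)q gives q* = 1690/9 and p* = 262/9.
With the rebate, buyers effectively pay pb = ps − 12, where ps is the price sellers receive.
On the curves, pb = 58 - (2/13)q and ps = 16/7 + (1/7)q; the wedge ps − pb = 12 gives 16/7 + (1/7)q − (58 - (2/13)q) = 12, so q' = 2054/9.
Then pb = 58 − (2/13)·(2054/9) = 206/9 and ps = 16/7 + (1/7)·(2054/9) = 314/9.
Buyers' price falls by p* − pb = 262/9 − 206/9 = 56/9; sellers' price rises by ps − p* = 314/9 − 262/9 = 52/9.
So consumers capture (56/9)/12 = 14/27 of each unit of subsidy.

Consumer share = 14/27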